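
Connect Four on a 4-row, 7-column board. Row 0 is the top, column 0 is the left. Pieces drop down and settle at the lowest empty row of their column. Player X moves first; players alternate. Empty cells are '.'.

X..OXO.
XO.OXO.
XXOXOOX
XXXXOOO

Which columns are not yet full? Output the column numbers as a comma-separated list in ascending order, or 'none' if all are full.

col 0: top cell = 'X' → FULL
col 1: top cell = '.' → open
col 2: top cell = '.' → open
col 3: top cell = 'O' → FULL
col 4: top cell = 'X' → FULL
col 5: top cell = 'O' → FULL
col 6: top cell = '.' → open

Answer: 1,2,6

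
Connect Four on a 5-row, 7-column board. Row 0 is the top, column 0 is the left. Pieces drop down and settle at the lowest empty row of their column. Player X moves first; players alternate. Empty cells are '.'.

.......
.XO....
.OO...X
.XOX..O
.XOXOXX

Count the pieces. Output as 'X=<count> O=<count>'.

X=8 O=7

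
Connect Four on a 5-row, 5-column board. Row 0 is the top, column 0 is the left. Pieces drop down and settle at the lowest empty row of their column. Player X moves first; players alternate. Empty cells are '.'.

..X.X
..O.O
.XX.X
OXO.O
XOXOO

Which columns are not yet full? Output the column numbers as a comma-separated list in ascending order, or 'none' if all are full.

col 0: top cell = '.' → open
col 1: top cell = '.' → open
col 2: top cell = 'X' → FULL
col 3: top cell = '.' → open
col 4: top cell = 'X' → FULL

Answer: 0,1,3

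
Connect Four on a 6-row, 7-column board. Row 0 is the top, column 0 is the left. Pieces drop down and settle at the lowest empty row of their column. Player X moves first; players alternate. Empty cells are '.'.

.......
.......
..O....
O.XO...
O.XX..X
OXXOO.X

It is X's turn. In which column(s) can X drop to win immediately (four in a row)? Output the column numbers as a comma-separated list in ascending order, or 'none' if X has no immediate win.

col 0: drop X → no win
col 1: drop X → no win
col 2: drop X → no win
col 3: drop X → no win
col 4: drop X → no win
col 5: drop X → no win
col 6: drop X → no win

Answer: none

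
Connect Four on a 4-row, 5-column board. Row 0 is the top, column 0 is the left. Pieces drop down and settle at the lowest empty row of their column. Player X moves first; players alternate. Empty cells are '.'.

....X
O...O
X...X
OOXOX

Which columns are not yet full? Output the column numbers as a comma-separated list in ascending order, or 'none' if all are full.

col 0: top cell = '.' → open
col 1: top cell = '.' → open
col 2: top cell = '.' → open
col 3: top cell = '.' → open
col 4: top cell = 'X' → FULL

Answer: 0,1,2,3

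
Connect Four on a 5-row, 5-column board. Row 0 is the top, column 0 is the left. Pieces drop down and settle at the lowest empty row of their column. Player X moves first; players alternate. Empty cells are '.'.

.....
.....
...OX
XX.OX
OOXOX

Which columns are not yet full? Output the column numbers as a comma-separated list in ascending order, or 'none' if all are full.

col 0: top cell = '.' → open
col 1: top cell = '.' → open
col 2: top cell = '.' → open
col 3: top cell = '.' → open
col 4: top cell = '.' → open

Answer: 0,1,2,3,4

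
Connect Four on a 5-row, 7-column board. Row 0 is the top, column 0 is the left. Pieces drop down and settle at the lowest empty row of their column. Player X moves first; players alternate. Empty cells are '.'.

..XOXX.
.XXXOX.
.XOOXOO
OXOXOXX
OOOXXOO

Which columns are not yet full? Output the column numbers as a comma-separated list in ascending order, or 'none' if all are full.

Answer: 0,1,6

Derivation:
col 0: top cell = '.' → open
col 1: top cell = '.' → open
col 2: top cell = 'X' → FULL
col 3: top cell = 'O' → FULL
col 4: top cell = 'X' → FULL
col 5: top cell = 'X' → FULL
col 6: top cell = '.' → open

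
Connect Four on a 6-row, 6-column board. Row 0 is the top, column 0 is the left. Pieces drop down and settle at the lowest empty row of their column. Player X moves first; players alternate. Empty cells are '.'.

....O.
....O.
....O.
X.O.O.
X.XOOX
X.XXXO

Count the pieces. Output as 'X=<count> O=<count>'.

X=8 O=8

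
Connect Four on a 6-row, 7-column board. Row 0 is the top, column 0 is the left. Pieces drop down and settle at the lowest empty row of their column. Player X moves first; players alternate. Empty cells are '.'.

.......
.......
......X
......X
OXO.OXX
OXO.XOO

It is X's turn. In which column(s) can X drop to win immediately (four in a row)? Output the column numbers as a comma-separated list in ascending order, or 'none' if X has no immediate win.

Answer: 6

Derivation:
col 0: drop X → no win
col 1: drop X → no win
col 2: drop X → no win
col 3: drop X → no win
col 4: drop X → no win
col 5: drop X → no win
col 6: drop X → WIN!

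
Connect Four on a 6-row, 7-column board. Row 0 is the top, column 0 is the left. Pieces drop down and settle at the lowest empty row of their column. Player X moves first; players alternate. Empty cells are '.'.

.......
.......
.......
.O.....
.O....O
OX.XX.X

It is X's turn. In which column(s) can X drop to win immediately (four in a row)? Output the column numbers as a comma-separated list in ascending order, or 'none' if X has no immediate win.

col 0: drop X → no win
col 1: drop X → no win
col 2: drop X → WIN!
col 3: drop X → no win
col 4: drop X → no win
col 5: drop X → WIN!
col 6: drop X → no win

Answer: 2,5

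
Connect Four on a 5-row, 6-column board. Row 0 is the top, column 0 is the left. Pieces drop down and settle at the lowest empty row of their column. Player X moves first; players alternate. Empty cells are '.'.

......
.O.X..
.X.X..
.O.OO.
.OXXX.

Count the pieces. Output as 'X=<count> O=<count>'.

X=6 O=5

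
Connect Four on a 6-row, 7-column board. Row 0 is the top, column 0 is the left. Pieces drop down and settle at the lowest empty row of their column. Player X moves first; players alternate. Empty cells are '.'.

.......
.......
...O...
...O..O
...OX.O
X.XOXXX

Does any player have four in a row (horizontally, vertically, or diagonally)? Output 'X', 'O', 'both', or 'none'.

O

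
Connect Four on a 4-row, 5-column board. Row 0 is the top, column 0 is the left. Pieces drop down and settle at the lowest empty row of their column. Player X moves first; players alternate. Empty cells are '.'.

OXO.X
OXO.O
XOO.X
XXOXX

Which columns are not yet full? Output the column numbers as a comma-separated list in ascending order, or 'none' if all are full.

Answer: 3

Derivation:
col 0: top cell = 'O' → FULL
col 1: top cell = 'X' → FULL
col 2: top cell = 'O' → FULL
col 3: top cell = '.' → open
col 4: top cell = 'X' → FULL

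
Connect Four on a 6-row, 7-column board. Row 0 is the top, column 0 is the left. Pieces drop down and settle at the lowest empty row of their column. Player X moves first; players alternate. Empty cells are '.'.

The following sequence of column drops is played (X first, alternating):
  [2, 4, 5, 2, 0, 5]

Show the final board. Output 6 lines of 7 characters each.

Move 1: X drops in col 2, lands at row 5
Move 2: O drops in col 4, lands at row 5
Move 3: X drops in col 5, lands at row 5
Move 4: O drops in col 2, lands at row 4
Move 5: X drops in col 0, lands at row 5
Move 6: O drops in col 5, lands at row 4

Answer: .......
.......
.......
.......
..O..O.
X.X.OX.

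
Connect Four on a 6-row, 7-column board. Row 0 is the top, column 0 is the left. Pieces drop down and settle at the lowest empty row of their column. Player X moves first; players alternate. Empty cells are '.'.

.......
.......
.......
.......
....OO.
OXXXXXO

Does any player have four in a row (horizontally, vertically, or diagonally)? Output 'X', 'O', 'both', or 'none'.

X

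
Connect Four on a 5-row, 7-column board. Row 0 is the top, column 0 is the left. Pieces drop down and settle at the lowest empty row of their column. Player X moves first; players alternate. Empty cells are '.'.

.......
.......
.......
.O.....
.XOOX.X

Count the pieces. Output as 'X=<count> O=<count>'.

X=3 O=3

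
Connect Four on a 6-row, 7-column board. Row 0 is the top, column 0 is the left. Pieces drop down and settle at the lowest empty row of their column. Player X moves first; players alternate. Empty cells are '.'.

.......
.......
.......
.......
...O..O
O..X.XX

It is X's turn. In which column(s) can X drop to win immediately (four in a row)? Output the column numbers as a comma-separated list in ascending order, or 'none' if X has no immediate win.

col 0: drop X → no win
col 1: drop X → no win
col 2: drop X → no win
col 3: drop X → no win
col 4: drop X → WIN!
col 5: drop X → no win
col 6: drop X → no win

Answer: 4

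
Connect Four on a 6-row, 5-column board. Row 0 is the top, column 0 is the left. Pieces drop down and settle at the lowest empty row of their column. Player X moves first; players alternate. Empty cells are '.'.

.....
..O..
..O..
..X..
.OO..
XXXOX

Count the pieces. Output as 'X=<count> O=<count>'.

X=5 O=5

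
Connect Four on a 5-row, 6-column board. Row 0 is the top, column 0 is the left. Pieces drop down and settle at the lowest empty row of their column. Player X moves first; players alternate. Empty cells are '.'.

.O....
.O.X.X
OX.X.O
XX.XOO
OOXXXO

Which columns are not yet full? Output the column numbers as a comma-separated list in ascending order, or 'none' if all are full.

col 0: top cell = '.' → open
col 1: top cell = 'O' → FULL
col 2: top cell = '.' → open
col 3: top cell = '.' → open
col 4: top cell = '.' → open
col 5: top cell = '.' → open

Answer: 0,2,3,4,5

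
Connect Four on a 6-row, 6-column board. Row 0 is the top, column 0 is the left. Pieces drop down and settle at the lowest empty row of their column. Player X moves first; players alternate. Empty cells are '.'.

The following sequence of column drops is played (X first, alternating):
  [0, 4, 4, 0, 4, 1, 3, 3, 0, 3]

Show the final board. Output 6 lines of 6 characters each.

Answer: ......
......
......
X..OX.
O..OX.
XO.XO.

Derivation:
Move 1: X drops in col 0, lands at row 5
Move 2: O drops in col 4, lands at row 5
Move 3: X drops in col 4, lands at row 4
Move 4: O drops in col 0, lands at row 4
Move 5: X drops in col 4, lands at row 3
Move 6: O drops in col 1, lands at row 5
Move 7: X drops in col 3, lands at row 5
Move 8: O drops in col 3, lands at row 4
Move 9: X drops in col 0, lands at row 3
Move 10: O drops in col 3, lands at row 3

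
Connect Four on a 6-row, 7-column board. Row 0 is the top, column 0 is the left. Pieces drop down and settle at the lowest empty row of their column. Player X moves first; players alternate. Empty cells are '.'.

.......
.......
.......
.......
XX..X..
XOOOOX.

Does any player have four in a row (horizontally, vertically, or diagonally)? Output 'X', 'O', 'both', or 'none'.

O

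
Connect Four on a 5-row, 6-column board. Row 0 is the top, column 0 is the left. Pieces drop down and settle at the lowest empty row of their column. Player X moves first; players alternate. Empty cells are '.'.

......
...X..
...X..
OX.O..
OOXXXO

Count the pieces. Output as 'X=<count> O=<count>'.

X=6 O=5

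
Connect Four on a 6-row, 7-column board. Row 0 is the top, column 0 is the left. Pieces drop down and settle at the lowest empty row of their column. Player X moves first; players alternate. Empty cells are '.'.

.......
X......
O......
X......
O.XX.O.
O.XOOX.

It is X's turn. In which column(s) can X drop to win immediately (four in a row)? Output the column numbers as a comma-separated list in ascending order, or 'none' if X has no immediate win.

col 0: drop X → no win
col 1: drop X → no win
col 2: drop X → no win
col 3: drop X → no win
col 4: drop X → no win
col 5: drop X → no win
col 6: drop X → no win

Answer: none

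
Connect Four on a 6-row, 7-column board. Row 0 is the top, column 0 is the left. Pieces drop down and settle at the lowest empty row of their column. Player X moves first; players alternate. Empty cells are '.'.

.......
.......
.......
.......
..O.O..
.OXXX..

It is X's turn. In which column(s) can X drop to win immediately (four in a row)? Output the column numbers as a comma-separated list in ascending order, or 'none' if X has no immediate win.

col 0: drop X → no win
col 1: drop X → no win
col 2: drop X → no win
col 3: drop X → no win
col 4: drop X → no win
col 5: drop X → WIN!
col 6: drop X → no win

Answer: 5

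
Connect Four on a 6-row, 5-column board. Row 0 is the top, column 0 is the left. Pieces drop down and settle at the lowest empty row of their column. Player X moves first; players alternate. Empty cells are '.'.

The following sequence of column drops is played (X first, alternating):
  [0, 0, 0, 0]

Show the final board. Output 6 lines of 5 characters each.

Answer: .....
.....
O....
X....
O....
X....

Derivation:
Move 1: X drops in col 0, lands at row 5
Move 2: O drops in col 0, lands at row 4
Move 3: X drops in col 0, lands at row 3
Move 4: O drops in col 0, lands at row 2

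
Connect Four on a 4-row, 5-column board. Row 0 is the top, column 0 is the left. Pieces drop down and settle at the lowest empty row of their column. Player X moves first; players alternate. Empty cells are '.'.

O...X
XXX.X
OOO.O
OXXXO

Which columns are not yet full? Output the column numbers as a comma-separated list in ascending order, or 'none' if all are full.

col 0: top cell = 'O' → FULL
col 1: top cell = '.' → open
col 2: top cell = '.' → open
col 3: top cell = '.' → open
col 4: top cell = 'X' → FULL

Answer: 1,2,3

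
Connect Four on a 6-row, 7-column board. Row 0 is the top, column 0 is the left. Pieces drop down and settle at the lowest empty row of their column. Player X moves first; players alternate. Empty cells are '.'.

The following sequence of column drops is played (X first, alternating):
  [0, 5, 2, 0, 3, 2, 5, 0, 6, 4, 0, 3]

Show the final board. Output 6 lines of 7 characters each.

Answer: .......
.......
X......
O......
O.OO.X.
X.XXOOX

Derivation:
Move 1: X drops in col 0, lands at row 5
Move 2: O drops in col 5, lands at row 5
Move 3: X drops in col 2, lands at row 5
Move 4: O drops in col 0, lands at row 4
Move 5: X drops in col 3, lands at row 5
Move 6: O drops in col 2, lands at row 4
Move 7: X drops in col 5, lands at row 4
Move 8: O drops in col 0, lands at row 3
Move 9: X drops in col 6, lands at row 5
Move 10: O drops in col 4, lands at row 5
Move 11: X drops in col 0, lands at row 2
Move 12: O drops in col 3, lands at row 4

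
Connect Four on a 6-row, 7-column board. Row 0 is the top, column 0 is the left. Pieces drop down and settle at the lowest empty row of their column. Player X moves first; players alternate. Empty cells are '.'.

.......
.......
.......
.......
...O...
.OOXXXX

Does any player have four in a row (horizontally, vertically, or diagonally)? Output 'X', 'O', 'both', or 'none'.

X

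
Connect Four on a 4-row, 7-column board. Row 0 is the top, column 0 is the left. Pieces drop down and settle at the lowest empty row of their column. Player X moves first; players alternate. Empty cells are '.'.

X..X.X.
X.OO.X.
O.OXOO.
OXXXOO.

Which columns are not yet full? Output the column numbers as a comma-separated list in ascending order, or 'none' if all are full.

Answer: 1,2,4,6

Derivation:
col 0: top cell = 'X' → FULL
col 1: top cell = '.' → open
col 2: top cell = '.' → open
col 3: top cell = 'X' → FULL
col 4: top cell = '.' → open
col 5: top cell = 'X' → FULL
col 6: top cell = '.' → open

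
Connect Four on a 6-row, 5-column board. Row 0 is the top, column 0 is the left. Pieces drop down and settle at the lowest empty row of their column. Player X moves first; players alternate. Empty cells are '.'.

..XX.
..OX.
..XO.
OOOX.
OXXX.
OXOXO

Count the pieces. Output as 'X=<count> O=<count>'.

X=10 O=9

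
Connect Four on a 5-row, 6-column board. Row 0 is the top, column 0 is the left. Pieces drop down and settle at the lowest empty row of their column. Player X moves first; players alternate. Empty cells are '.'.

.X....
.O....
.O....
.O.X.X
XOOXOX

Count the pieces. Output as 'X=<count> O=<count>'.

X=6 O=6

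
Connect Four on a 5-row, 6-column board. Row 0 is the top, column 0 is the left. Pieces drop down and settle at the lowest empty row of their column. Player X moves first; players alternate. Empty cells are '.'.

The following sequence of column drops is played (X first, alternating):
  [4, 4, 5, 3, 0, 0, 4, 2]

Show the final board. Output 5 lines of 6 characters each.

Move 1: X drops in col 4, lands at row 4
Move 2: O drops in col 4, lands at row 3
Move 3: X drops in col 5, lands at row 4
Move 4: O drops in col 3, lands at row 4
Move 5: X drops in col 0, lands at row 4
Move 6: O drops in col 0, lands at row 3
Move 7: X drops in col 4, lands at row 2
Move 8: O drops in col 2, lands at row 4

Answer: ......
......
....X.
O...O.
X.OOXX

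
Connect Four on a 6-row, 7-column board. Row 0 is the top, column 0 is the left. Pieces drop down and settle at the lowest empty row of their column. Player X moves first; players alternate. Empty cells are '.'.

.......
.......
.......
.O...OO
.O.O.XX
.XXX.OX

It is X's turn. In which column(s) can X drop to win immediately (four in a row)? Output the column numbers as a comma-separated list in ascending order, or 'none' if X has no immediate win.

col 0: drop X → WIN!
col 1: drop X → no win
col 2: drop X → no win
col 3: drop X → no win
col 4: drop X → WIN!
col 5: drop X → no win
col 6: drop X → no win

Answer: 0,4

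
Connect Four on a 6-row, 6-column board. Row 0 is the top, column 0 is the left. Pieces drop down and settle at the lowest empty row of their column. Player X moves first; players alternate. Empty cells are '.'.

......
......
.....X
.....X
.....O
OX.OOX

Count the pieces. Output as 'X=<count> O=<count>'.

X=4 O=4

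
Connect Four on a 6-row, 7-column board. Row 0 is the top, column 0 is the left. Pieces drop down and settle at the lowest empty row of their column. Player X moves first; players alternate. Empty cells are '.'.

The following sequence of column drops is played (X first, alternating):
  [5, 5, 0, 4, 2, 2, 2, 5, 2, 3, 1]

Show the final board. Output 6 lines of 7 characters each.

Answer: .......
.......
..X....
..X..O.
..O..O.
XXXOOX.

Derivation:
Move 1: X drops in col 5, lands at row 5
Move 2: O drops in col 5, lands at row 4
Move 3: X drops in col 0, lands at row 5
Move 4: O drops in col 4, lands at row 5
Move 5: X drops in col 2, lands at row 5
Move 6: O drops in col 2, lands at row 4
Move 7: X drops in col 2, lands at row 3
Move 8: O drops in col 5, lands at row 3
Move 9: X drops in col 2, lands at row 2
Move 10: O drops in col 3, lands at row 5
Move 11: X drops in col 1, lands at row 5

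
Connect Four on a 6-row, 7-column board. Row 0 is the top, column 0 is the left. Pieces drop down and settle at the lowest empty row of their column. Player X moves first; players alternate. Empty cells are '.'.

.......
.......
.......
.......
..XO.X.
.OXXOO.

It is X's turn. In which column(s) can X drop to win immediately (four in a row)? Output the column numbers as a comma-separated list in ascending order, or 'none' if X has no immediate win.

col 0: drop X → no win
col 1: drop X → no win
col 2: drop X → no win
col 3: drop X → no win
col 4: drop X → no win
col 5: drop X → no win
col 6: drop X → no win

Answer: none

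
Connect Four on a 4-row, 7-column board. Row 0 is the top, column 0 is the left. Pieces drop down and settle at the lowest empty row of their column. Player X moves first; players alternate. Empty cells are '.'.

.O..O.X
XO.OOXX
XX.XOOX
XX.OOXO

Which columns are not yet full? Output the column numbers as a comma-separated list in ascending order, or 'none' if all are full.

col 0: top cell = '.' → open
col 1: top cell = 'O' → FULL
col 2: top cell = '.' → open
col 3: top cell = '.' → open
col 4: top cell = 'O' → FULL
col 5: top cell = '.' → open
col 6: top cell = 'X' → FULL

Answer: 0,2,3,5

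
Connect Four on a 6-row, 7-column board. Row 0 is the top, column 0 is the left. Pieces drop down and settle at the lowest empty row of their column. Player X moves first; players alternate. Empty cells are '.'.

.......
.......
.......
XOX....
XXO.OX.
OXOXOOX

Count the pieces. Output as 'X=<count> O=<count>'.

X=8 O=7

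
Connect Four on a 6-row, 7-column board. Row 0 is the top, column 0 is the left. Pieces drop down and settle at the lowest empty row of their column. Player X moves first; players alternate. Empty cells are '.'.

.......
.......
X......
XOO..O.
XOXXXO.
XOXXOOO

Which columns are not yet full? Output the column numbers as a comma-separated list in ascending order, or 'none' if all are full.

Answer: 0,1,2,3,4,5,6

Derivation:
col 0: top cell = '.' → open
col 1: top cell = '.' → open
col 2: top cell = '.' → open
col 3: top cell = '.' → open
col 4: top cell = '.' → open
col 5: top cell = '.' → open
col 6: top cell = '.' → open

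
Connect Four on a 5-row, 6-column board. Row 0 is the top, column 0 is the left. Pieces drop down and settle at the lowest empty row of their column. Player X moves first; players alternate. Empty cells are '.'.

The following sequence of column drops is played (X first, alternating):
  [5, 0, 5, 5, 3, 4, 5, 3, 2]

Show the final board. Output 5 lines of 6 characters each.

Move 1: X drops in col 5, lands at row 4
Move 2: O drops in col 0, lands at row 4
Move 3: X drops in col 5, lands at row 3
Move 4: O drops in col 5, lands at row 2
Move 5: X drops in col 3, lands at row 4
Move 6: O drops in col 4, lands at row 4
Move 7: X drops in col 5, lands at row 1
Move 8: O drops in col 3, lands at row 3
Move 9: X drops in col 2, lands at row 4

Answer: ......
.....X
.....O
...O.X
O.XXOX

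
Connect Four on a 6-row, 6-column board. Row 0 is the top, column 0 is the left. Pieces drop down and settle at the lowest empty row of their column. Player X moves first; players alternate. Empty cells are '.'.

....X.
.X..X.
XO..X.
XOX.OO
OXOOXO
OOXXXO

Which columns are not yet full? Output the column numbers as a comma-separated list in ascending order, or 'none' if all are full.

col 0: top cell = '.' → open
col 1: top cell = '.' → open
col 2: top cell = '.' → open
col 3: top cell = '.' → open
col 4: top cell = 'X' → FULL
col 5: top cell = '.' → open

Answer: 0,1,2,3,5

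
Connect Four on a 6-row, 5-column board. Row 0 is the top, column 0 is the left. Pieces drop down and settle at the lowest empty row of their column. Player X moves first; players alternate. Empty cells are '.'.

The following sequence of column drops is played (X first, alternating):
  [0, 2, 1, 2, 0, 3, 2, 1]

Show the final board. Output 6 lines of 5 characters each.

Move 1: X drops in col 0, lands at row 5
Move 2: O drops in col 2, lands at row 5
Move 3: X drops in col 1, lands at row 5
Move 4: O drops in col 2, lands at row 4
Move 5: X drops in col 0, lands at row 4
Move 6: O drops in col 3, lands at row 5
Move 7: X drops in col 2, lands at row 3
Move 8: O drops in col 1, lands at row 4

Answer: .....
.....
.....
..X..
XOO..
XXOO.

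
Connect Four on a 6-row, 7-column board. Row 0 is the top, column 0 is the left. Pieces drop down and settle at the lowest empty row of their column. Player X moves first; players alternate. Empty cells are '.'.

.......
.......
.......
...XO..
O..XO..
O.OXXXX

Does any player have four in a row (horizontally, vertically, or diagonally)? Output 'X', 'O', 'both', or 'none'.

X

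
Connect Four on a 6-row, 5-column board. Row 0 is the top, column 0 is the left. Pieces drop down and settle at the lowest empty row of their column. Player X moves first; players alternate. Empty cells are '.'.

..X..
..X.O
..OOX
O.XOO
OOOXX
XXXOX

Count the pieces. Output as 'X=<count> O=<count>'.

X=10 O=10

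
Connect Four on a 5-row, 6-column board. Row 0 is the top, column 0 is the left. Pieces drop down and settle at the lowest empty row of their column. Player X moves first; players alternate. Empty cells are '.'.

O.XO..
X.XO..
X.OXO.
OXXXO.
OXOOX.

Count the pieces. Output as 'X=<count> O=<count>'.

X=10 O=10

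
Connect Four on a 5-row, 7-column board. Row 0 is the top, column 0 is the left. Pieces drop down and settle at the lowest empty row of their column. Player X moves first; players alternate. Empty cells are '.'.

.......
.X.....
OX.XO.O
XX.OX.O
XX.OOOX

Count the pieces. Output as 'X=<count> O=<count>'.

X=9 O=8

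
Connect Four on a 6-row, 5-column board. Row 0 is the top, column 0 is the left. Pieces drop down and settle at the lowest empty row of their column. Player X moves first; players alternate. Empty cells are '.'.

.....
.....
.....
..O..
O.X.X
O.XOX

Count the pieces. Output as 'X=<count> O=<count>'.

X=4 O=4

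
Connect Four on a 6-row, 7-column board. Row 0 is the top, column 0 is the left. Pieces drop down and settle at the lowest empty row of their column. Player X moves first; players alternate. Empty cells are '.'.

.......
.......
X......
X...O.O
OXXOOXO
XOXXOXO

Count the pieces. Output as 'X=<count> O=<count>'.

X=9 O=9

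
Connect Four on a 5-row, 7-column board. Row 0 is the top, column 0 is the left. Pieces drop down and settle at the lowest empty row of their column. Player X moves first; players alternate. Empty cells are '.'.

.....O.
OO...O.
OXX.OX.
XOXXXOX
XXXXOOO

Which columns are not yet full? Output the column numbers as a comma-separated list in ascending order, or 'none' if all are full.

Answer: 0,1,2,3,4,6

Derivation:
col 0: top cell = '.' → open
col 1: top cell = '.' → open
col 2: top cell = '.' → open
col 3: top cell = '.' → open
col 4: top cell = '.' → open
col 5: top cell = 'O' → FULL
col 6: top cell = '.' → open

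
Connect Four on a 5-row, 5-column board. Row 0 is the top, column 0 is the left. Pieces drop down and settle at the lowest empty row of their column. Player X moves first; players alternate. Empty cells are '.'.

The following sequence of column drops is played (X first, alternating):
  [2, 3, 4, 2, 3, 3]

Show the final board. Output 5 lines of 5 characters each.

Answer: .....
.....
...O.
..OX.
..XOX

Derivation:
Move 1: X drops in col 2, lands at row 4
Move 2: O drops in col 3, lands at row 4
Move 3: X drops in col 4, lands at row 4
Move 4: O drops in col 2, lands at row 3
Move 5: X drops in col 3, lands at row 3
Move 6: O drops in col 3, lands at row 2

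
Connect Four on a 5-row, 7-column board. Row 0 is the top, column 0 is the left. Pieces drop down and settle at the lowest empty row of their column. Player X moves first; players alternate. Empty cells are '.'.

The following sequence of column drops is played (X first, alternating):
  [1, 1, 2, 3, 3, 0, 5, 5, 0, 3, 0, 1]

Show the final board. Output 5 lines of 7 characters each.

Answer: .......
.......
XO.O...
XO.X.O.
OXXO.X.

Derivation:
Move 1: X drops in col 1, lands at row 4
Move 2: O drops in col 1, lands at row 3
Move 3: X drops in col 2, lands at row 4
Move 4: O drops in col 3, lands at row 4
Move 5: X drops in col 3, lands at row 3
Move 6: O drops in col 0, lands at row 4
Move 7: X drops in col 5, lands at row 4
Move 8: O drops in col 5, lands at row 3
Move 9: X drops in col 0, lands at row 3
Move 10: O drops in col 3, lands at row 2
Move 11: X drops in col 0, lands at row 2
Move 12: O drops in col 1, lands at row 2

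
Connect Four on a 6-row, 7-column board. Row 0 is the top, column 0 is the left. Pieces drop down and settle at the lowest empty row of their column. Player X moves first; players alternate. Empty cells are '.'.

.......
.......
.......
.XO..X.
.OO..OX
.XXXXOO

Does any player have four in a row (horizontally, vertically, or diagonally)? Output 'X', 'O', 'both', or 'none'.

X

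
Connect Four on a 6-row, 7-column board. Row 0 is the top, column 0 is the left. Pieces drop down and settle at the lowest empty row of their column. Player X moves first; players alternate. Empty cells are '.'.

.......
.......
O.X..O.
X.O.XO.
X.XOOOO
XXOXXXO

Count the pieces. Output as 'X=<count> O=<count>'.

X=10 O=10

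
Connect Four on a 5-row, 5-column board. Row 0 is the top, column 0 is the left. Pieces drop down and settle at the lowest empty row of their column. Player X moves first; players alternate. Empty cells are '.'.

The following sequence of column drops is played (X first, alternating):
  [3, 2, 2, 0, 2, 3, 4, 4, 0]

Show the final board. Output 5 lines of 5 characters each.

Move 1: X drops in col 3, lands at row 4
Move 2: O drops in col 2, lands at row 4
Move 3: X drops in col 2, lands at row 3
Move 4: O drops in col 0, lands at row 4
Move 5: X drops in col 2, lands at row 2
Move 6: O drops in col 3, lands at row 3
Move 7: X drops in col 4, lands at row 4
Move 8: O drops in col 4, lands at row 3
Move 9: X drops in col 0, lands at row 3

Answer: .....
.....
..X..
X.XOO
O.OXX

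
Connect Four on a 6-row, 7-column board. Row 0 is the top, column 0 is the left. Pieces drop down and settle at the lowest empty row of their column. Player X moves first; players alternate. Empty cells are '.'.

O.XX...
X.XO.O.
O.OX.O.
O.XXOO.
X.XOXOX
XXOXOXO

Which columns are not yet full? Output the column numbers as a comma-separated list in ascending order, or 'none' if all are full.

Answer: 1,4,5,6

Derivation:
col 0: top cell = 'O' → FULL
col 1: top cell = '.' → open
col 2: top cell = 'X' → FULL
col 3: top cell = 'X' → FULL
col 4: top cell = '.' → open
col 5: top cell = '.' → open
col 6: top cell = '.' → open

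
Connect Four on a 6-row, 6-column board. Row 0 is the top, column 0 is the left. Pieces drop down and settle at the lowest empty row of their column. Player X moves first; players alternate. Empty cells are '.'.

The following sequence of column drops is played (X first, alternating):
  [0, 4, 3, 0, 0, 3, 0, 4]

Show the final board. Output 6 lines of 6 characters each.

Answer: ......
......
X.....
X.....
O..OO.
X..XO.

Derivation:
Move 1: X drops in col 0, lands at row 5
Move 2: O drops in col 4, lands at row 5
Move 3: X drops in col 3, lands at row 5
Move 4: O drops in col 0, lands at row 4
Move 5: X drops in col 0, lands at row 3
Move 6: O drops in col 3, lands at row 4
Move 7: X drops in col 0, lands at row 2
Move 8: O drops in col 4, lands at row 4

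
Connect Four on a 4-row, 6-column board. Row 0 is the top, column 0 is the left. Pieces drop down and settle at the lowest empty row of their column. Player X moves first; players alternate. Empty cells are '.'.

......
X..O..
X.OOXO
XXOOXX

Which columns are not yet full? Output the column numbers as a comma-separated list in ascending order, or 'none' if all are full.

col 0: top cell = '.' → open
col 1: top cell = '.' → open
col 2: top cell = '.' → open
col 3: top cell = '.' → open
col 4: top cell = '.' → open
col 5: top cell = '.' → open

Answer: 0,1,2,3,4,5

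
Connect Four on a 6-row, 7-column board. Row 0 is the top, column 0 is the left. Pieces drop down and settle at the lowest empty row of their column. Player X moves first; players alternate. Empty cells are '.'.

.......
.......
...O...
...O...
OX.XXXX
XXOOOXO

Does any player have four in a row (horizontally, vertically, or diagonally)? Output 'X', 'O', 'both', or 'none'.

X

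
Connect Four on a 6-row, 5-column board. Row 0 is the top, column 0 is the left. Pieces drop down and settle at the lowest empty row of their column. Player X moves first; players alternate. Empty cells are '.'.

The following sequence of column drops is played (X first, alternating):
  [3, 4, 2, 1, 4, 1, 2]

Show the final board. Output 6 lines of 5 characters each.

Move 1: X drops in col 3, lands at row 5
Move 2: O drops in col 4, lands at row 5
Move 3: X drops in col 2, lands at row 5
Move 4: O drops in col 1, lands at row 5
Move 5: X drops in col 4, lands at row 4
Move 6: O drops in col 1, lands at row 4
Move 7: X drops in col 2, lands at row 4

Answer: .....
.....
.....
.....
.OX.X
.OXXO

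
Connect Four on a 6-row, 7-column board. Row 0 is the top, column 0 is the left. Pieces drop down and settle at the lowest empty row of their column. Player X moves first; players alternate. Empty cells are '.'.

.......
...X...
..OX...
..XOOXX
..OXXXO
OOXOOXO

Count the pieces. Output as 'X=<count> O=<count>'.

X=10 O=10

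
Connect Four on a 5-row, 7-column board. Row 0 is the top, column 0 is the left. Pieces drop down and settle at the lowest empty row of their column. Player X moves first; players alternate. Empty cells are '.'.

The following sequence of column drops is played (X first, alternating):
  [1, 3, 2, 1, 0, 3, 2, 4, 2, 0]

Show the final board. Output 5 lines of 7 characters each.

Move 1: X drops in col 1, lands at row 4
Move 2: O drops in col 3, lands at row 4
Move 3: X drops in col 2, lands at row 4
Move 4: O drops in col 1, lands at row 3
Move 5: X drops in col 0, lands at row 4
Move 6: O drops in col 3, lands at row 3
Move 7: X drops in col 2, lands at row 3
Move 8: O drops in col 4, lands at row 4
Move 9: X drops in col 2, lands at row 2
Move 10: O drops in col 0, lands at row 3

Answer: .......
.......
..X....
OOXO...
XXXOO..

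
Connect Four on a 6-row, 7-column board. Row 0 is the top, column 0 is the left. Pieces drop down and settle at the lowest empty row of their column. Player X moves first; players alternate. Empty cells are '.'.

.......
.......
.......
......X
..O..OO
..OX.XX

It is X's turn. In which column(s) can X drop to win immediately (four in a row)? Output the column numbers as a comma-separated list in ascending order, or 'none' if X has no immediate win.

col 0: drop X → no win
col 1: drop X → no win
col 2: drop X → no win
col 3: drop X → no win
col 4: drop X → WIN!
col 5: drop X → no win
col 6: drop X → no win

Answer: 4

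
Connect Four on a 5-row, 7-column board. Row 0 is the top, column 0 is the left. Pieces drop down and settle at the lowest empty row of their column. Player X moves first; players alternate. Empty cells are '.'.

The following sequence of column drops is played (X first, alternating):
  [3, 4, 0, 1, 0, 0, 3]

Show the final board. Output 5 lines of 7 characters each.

Move 1: X drops in col 3, lands at row 4
Move 2: O drops in col 4, lands at row 4
Move 3: X drops in col 0, lands at row 4
Move 4: O drops in col 1, lands at row 4
Move 5: X drops in col 0, lands at row 3
Move 6: O drops in col 0, lands at row 2
Move 7: X drops in col 3, lands at row 3

Answer: .......
.......
O......
X..X...
XO.XO..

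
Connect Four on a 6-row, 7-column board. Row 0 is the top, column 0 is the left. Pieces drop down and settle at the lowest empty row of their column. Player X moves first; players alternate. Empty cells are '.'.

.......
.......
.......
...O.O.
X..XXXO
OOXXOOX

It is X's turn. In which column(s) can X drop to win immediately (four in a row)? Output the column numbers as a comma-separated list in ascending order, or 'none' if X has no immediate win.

Answer: 2

Derivation:
col 0: drop X → no win
col 1: drop X → no win
col 2: drop X → WIN!
col 3: drop X → no win
col 4: drop X → no win
col 5: drop X → no win
col 6: drop X → no win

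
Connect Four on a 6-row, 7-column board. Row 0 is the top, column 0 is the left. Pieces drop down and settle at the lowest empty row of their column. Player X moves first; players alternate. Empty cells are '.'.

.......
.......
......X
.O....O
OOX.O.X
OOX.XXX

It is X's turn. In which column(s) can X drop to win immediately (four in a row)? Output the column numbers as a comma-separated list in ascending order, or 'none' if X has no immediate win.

Answer: 3

Derivation:
col 0: drop X → no win
col 1: drop X → no win
col 2: drop X → no win
col 3: drop X → WIN!
col 4: drop X → no win
col 5: drop X → no win
col 6: drop X → no win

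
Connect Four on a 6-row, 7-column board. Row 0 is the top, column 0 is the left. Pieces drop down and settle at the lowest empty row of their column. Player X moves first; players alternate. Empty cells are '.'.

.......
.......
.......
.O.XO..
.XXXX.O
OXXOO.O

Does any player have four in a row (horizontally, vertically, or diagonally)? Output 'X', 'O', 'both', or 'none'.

X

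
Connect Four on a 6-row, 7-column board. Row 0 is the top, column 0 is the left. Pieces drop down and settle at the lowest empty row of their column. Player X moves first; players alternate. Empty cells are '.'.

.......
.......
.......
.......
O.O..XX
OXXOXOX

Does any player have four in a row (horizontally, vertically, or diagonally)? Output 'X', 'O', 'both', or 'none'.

none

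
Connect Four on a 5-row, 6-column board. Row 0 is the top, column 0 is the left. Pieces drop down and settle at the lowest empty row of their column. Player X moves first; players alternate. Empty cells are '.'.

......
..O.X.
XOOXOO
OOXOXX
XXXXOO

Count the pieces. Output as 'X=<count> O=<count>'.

X=10 O=10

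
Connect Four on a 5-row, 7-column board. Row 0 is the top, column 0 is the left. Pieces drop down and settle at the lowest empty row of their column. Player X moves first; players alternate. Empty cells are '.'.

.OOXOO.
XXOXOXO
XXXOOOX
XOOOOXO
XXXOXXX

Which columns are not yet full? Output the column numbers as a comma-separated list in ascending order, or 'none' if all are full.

Answer: 0,6

Derivation:
col 0: top cell = '.' → open
col 1: top cell = 'O' → FULL
col 2: top cell = 'O' → FULL
col 3: top cell = 'X' → FULL
col 4: top cell = 'O' → FULL
col 5: top cell = 'O' → FULL
col 6: top cell = '.' → open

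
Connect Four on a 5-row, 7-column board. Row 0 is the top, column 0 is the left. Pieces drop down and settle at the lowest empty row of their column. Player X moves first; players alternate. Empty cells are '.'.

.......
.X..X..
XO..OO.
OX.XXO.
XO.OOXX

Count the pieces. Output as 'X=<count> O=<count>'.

X=9 O=8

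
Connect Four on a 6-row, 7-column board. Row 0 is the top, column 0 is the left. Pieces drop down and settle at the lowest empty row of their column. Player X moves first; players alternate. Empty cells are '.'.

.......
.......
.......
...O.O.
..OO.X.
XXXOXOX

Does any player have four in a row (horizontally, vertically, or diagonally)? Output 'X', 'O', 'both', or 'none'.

none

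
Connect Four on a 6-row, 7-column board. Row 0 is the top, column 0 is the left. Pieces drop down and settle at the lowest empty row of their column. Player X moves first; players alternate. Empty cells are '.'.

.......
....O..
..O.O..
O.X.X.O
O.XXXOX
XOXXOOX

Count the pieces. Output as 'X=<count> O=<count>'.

X=10 O=10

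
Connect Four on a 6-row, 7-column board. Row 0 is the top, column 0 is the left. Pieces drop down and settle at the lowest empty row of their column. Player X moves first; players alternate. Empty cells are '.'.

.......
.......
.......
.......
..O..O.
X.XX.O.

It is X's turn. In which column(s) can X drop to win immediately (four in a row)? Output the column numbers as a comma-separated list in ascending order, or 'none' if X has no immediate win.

col 0: drop X → no win
col 1: drop X → WIN!
col 2: drop X → no win
col 3: drop X → no win
col 4: drop X → no win
col 5: drop X → no win
col 6: drop X → no win

Answer: 1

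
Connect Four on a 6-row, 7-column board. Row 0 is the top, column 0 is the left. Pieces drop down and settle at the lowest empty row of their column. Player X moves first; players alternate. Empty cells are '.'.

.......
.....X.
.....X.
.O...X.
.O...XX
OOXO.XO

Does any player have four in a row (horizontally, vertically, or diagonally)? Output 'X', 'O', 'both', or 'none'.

X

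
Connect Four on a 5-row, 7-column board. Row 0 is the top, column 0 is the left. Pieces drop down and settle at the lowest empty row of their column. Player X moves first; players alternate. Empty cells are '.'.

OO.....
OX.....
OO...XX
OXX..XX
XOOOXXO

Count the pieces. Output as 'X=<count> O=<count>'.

X=10 O=10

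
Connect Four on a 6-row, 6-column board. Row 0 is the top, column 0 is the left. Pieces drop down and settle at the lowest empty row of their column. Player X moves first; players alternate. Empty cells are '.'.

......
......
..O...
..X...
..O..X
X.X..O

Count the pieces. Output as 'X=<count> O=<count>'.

X=4 O=3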